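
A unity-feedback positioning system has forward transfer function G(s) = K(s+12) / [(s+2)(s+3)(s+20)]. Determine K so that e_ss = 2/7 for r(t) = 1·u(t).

The open loop has no poles at the origin → type 0 system.
K_p = lim_{s→0} G(s) = K·12 / (2·3·20) = 0.1·K.
e_ss = 1/(1 + K_p) = 2/7 ⇒ 1 + 0.1·K = 3.5 ⇒ K = 25.

25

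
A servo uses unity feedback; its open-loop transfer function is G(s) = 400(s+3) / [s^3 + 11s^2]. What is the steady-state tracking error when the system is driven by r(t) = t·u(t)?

0

Factoring s^2 from the denominator leaves a polynomial with constant term 11, so the system is type 2.
K_v = ∞ for a type-2 system; e_ss to a ramp is zero.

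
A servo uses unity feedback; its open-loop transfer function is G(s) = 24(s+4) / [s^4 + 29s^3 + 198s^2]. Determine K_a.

Lowest-order denominator term is 198s^2, so the open loop has 2 poles at the origin → type 2 system.
K_a = lim_{s→0} s^2·G(s) = 24·4 / 198 = 16/33.

16/33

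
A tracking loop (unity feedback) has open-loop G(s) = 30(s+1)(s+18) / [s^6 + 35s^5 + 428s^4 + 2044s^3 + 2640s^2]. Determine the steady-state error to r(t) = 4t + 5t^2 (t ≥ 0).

Factoring s^2 from the denominator leaves a polynomial with constant term 2640, so the system is type 2. By superposition:
  • 4t: tracked with zero error.
  • 5t^2: e_ss = 10/K_a with K_a=9/44 → 440/9.
Total e_ss = 440/9.

440/9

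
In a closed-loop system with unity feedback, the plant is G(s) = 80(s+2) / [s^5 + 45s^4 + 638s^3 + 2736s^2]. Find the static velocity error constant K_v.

infinity

K_v = lim_{s→0} s·G(s); with 2 poles at the origin the limit diverges, so K_v = ∞.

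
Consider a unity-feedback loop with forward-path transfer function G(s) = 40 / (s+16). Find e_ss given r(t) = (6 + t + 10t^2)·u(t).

The open loop has no poles at the origin → type 0 system. Treating each term separately:
  • 6: e_ss = 6/(1+K_p) with K_p=2.5 → 12/7.
  • t: a type-0 system cannot track it, e_ss → ∞.
  • 10t^2: a type-0 system cannot track it, e_ss → ∞.
The unbounded component dominates.

infinity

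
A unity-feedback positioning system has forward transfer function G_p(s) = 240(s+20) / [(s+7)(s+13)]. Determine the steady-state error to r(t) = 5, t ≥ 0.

455/4891

G_p(s) has no factors of s in the denominator, so the system is type 0.
K_p = lim_{s→0} G_p(s) = 240·20 / (7·13) = 4800/91.
e_ss = 5/(1 + K_p) = 5/(4891/91) = 455/4891.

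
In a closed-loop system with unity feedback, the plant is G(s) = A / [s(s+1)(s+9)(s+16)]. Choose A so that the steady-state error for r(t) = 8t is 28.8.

System type = 1 (one pole at s=0).
K_v = lim_{s→0} s·G(s) = A / (1·9·16) = (1/144)·A.
e_ss = 8/K_v = 28.8 ⇒ K_v = 5/18 ⇒ A = (5/18)/(1/144) = 40.

40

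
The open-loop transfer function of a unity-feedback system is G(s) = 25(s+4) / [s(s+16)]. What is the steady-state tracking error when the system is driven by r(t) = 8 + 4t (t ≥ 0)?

System type = 1 (one pole at s=0). Taking each input component in turn:
  • 8: tracked with zero error.
  • 4t: e_ss = 4/K_v with K_v=6.25 → 0.64.
Total e_ss = 0.64.

0.64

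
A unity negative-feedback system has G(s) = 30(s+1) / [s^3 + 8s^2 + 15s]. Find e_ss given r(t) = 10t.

5

Lowest-order denominator term is 15s, so the open loop has 1 pole at the origin → type 1 system.
K_v = lim_{s→0} s·G(s) = 30·1 / 15 = 2.
e_ss = 10/K_v = 10/2 = 5.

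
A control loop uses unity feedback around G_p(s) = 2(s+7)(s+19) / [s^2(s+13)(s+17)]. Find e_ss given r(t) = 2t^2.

442/133

G_p(s) has two factors of s in the denominator, so the system is type 2.
K_a = lim_{s→0} s^2·G_p(s) = 2·7·19 / (13·17) = 266/221.
r(t) = 2t^2 gives R(s) = 4/s^3.
e_ss = 4/K_a = 4/(266/221) = 442/133.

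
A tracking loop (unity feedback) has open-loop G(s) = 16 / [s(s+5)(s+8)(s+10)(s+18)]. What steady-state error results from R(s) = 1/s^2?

One free integrator in G(s): this is a type 1 system.
K_v = lim_{s→0} s·G(s) = 16 / (5·8·10·18) = 1/450.
e_ss = 1/K_v = 1/(1/450) = 450.

450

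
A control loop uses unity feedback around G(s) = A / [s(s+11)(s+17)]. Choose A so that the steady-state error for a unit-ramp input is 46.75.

One free integrator in G(s): this is a type 1 system.
K_v = lim_{s→0} s·G(s) = A / (11·17) = (1/187)·A.
e_ss = 1/K_v = 46.75 ⇒ K_v = 4/187 ⇒ A = (4/187)/(1/187) = 4.

4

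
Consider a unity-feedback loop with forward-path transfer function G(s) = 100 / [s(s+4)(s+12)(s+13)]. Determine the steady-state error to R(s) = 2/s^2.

The open loop has one pole at the origin → type 1 system.
K_v = lim_{s→0} s·G(s) = 100 / (4·12·13) = 25/156.
e_ss = 2/K_v = 2/(25/156) = 12.48.

12.48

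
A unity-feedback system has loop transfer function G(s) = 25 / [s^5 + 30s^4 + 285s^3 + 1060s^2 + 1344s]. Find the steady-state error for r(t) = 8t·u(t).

The denominator has no term below 1344s — 1 pole at s=0, type 1.
K_v = lim_{s→0} s·G(s) = 25 / 1344 = 25/1344.
e_ss = 8/K_v = 8/(25/1344) = 430.08.

430.08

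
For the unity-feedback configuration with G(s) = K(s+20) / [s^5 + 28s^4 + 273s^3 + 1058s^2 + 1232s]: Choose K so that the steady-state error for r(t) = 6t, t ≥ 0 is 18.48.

Lowest-order denominator term is 1232s, so the open loop has 1 pole at the origin → type 1 system.
K_v = lim_{s→0} s·G(s) = K·20 / 1232 = (5/308)·K.
e_ss = 6/K_v = 18.48 ⇒ K_v = 25/77 ⇒ K = (25/77)/(5/308) = 20.

20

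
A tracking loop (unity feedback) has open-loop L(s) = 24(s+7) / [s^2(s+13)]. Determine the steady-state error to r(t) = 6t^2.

13/14

System type = 2 (two poles at s=0).
K_a = lim_{s→0} s^2·L(s) = 24·7 / (13) = 168/13.
r(t) = 6t^2 gives R(s) = 12/s^3.
e_ss = 12/K_a = 12/(168/13) = 13/14.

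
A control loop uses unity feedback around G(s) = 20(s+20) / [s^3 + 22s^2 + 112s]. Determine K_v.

25/7

Lowest-order denominator term is 112s, so the open loop has 1 pole at the origin → type 1 system.
K_v = lim_{s→0} s·G(s) = 20·20 / 112 = 25/7.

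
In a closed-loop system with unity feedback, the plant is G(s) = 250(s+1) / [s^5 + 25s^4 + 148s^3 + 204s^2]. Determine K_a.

125/102

Lowest-order denominator term is 204s^2, so the open loop has 2 poles at the origin → type 2 system.
K_a = lim_{s→0} s^2·G(s) = 250·1 / 204 = 125/102.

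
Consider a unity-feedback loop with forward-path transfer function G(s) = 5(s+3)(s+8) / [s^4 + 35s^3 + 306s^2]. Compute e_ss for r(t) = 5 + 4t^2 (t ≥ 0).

20.4

Lowest-order denominator term is 306s^2, so the open loop has 2 poles at the origin → type 2 system. By superposition:
  • 5: tracked with zero error.
  • 4t^2: e_ss = 8/K_a with K_a=20/51 → 20.4.
Total e_ss = 20.4.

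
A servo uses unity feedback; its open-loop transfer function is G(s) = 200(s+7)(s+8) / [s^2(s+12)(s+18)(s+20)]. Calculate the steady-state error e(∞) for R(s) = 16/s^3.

216/35

System type = 2 (two poles at s=0).
K_a = lim_{s→0} s^2·G(s) = 200·7·8 / (12·18·20) = 70/27.
r(t) = 8t^2 gives R(s) = 16/s^3.
e_ss = 16/K_a = 16/(70/27) = 216/35.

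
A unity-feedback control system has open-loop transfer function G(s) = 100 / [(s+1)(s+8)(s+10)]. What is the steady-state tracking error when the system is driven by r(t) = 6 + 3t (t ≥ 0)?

System type = 0 (no poles at s=0). Taking each input component in turn:
  • 6: e_ss = 6/(1+K_p) with K_p=1.25 → 8/3.
  • 3t: a type-0 system cannot track it, e_ss → ∞.
The unbounded component dominates.

infinity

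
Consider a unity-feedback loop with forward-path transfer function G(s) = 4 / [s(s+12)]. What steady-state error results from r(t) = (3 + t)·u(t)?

System type = 1 (one pole at s=0). Treating each term separately:
  • 3: tracked with zero error.
  • t: e_ss = 1/K_v with K_v=1/3 → 3.
Total e_ss = 3.

3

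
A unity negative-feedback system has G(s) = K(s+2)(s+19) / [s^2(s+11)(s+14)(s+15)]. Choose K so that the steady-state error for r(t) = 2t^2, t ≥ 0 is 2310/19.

Two free integrators in G(s): this is a type 2 system.
K_a = lim_{s→0} s^2·G(s) = K·2·19 / (11·14·15) = (19/1155)·K.
e_ss = 4/K_a = 2310/19 ⇒ K_a = 38/1155 ⇒ K = (38/1155)/(19/1155) = 2.

2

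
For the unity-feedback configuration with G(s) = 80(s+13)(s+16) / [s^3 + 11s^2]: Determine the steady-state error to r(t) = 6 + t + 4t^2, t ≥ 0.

11/2080

Factoring s^2 from the denominator leaves a polynomial with constant term 11, so the system is type 2. Taking each input component in turn:
  • 6: tracked with zero error.
  • t: tracked with zero error.
  • 4t^2: e_ss = 8/K_a with K_a=16640/11 → 11/2080.
Total e_ss = 11/2080.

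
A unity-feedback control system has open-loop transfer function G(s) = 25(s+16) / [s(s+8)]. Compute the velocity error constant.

50

G(s) has one factor of s in the denominator, so the system is type 1.
K_v = lim_{s→0} s·G(s) = 25·16 / (8) = 50.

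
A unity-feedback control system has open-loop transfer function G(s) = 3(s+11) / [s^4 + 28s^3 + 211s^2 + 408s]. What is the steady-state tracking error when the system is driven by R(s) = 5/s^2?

The denominator has no term below 408s — 1 pole at s=0, type 1.
K_v = lim_{s→0} s·G(s) = 3·11 / 408 = 11/136.
e_ss = 5/K_v = 5/(11/136) = 680/11.

680/11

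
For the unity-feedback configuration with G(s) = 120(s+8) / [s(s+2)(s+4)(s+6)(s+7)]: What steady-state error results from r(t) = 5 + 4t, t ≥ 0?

System type = 1 (one pole at s=0). By superposition:
  • 5: tracked with zero error.
  • 4t: e_ss = 4/K_v with K_v=20/7 → 1.4.
Total e_ss = 1.4.

1.4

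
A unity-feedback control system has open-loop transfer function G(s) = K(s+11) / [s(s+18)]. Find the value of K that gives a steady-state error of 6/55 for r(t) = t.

15

G(s) has one factor of s in the denominator, so the system is type 1.
K_v = lim_{s→0} s·G(s) = K·11 / (18) = (11/18)·K.
e_ss = 1/K_v = 6/55 ⇒ K_v = 55/6 ⇒ K = (55/6)/(11/18) = 15.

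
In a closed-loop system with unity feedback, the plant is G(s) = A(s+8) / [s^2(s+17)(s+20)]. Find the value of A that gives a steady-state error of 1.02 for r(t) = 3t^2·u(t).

G(s) has two factors of s in the denominator, so the system is type 2.
K_a = lim_{s→0} s^2·G(s) = A·8 / (17·20) = (2/85)·A.
e_ss = 6/K_a = 1.02 ⇒ K_a = 100/17 ⇒ A = (100/17)/(2/85) = 250.

250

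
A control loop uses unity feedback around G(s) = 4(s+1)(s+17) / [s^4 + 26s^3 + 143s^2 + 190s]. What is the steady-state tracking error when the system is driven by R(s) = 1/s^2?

95/34

The denominator has no term below 190s — 1 pole at s=0, type 1.
K_v = lim_{s→0} s·G(s) = 4·1·17 / 190 = 34/95.
e_ss = 1/K_v = 1/(34/95) = 95/34.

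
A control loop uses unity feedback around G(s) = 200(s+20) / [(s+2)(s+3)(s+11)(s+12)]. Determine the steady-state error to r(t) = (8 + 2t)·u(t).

infinity

The open loop has no poles at the origin → type 0 system. Treating each term separately:
  • 8: e_ss = 8/(1+K_p) with K_p=500/99 → 792/599.
  • 2t: a type-0 system cannot track it, e_ss → ∞.
The unbounded component dominates.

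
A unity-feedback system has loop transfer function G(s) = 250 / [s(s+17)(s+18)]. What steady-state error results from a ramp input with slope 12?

14.688

The open loop has one pole at the origin → type 1 system.
K_v = lim_{s→0} s·G(s) = 250 / (17·18) = 125/153.
e_ss = 12/K_v = 12/(125/153) = 14.688.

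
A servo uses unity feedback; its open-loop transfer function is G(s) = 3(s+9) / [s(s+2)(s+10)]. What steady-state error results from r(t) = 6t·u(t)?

G(s) has one factor of s in the denominator, so the system is type 1.
K_v = lim_{s→0} s·G(s) = 3·9 / (2·10) = 1.35.
e_ss = 6/K_v = 6/1.35 = 40/9.

40/9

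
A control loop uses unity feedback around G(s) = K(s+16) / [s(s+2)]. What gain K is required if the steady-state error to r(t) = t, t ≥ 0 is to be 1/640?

80

G(s) has one factor of s in the denominator, so the system is type 1.
K_v = lim_{s→0} s·G(s) = K·16 / (2) = 8·K.
e_ss = 1/K_v = 1/640 ⇒ K_v = 640 ⇒ K = 640/8 = 80.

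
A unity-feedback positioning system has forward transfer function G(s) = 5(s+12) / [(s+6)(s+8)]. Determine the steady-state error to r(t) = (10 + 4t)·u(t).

infinity

G(s) has no factors of s in the denominator, so the system is type 0. Treating each term separately:
  • 10: e_ss = 10/(1+K_p) with K_p=1.25 → 40/9.
  • 4t: a type-0 system cannot track it, e_ss → ∞.
The unbounded component dominates.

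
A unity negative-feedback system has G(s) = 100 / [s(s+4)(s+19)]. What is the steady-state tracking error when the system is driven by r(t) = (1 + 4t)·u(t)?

3.04

G(s) has one factor of s in the denominator, so the system is type 1. Taking each input component in turn:
  • 1: tracked with zero error.
  • 4t: e_ss = 4/K_v with K_v=25/19 → 3.04.
Total e_ss = 3.04.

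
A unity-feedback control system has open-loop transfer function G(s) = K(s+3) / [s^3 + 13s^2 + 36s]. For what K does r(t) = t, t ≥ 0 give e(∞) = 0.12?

100

Lowest-order denominator term is 36s, so the open loop has 1 pole at the origin → type 1 system.
K_v = lim_{s→0} s·G(s) = K·3 / 36 = (1/12)·K.
e_ss = 1/K_v = 0.12 ⇒ K_v = 25/3 ⇒ K = (25/3)/(1/12) = 100.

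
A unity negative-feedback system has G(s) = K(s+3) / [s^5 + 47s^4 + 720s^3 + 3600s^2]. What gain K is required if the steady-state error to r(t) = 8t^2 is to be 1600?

Lowest-order denominator term is 3600s^2, so the open loop has 2 poles at the origin → type 2 system.
K_a = lim_{s→0} s^2·G(s) = K·3 / 3600 = (1/1200)·K.
e_ss = 16/K_a = 1600 ⇒ K_a = 0.01 ⇒ K = 0.01/(1/1200) = 12.

12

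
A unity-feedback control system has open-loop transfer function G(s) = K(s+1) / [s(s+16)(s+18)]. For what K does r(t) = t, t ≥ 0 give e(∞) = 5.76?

One free integrator in G(s): this is a type 1 system.
K_v = lim_{s→0} s·G(s) = K·1 / (16·18) = (1/288)·K.
e_ss = 1/K_v = 5.76 ⇒ K_v = 25/144 ⇒ K = (25/144)/(1/288) = 50.

50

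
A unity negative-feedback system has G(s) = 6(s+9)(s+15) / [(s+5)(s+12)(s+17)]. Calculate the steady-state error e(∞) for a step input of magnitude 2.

68/61

No free integrators in G(s): this is a type 0 system.
K_p = lim_{s→0} G(s) = 6·9·15 / (5·12·17) = 27/34.
e_ss = 2/(1 + K_p) = 2/(61/34) = 68/61.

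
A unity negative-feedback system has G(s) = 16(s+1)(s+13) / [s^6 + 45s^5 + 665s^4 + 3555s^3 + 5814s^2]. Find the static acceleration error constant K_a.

The denominator has no term below 5814s^2 — 2 poles at s=0, type 2.
K_a = lim_{s→0} s^2·G(s) = 16·1·13 / 5814 = 104/2907.

104/2907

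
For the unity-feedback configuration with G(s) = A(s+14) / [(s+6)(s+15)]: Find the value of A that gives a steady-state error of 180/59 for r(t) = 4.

2

G(s) has no factors of s in the denominator, so the system is type 0.
K_p = lim_{s→0} G(s) = A·14 / (6·15) = (7/45)·A.
e_ss = 4/(1 + K_p) = 180/59 ⇒ 1 + (7/45)·A = 59/45 ⇒ A = 2.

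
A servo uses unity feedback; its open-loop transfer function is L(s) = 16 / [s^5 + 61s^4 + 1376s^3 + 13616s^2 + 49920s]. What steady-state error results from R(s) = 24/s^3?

infinity

Factoring s from the denominator leaves a polynomial with constant term 49920, so the system is type 1.
For a type-1 system K_a = 0, so e_ss to a parabolic input is unbounded.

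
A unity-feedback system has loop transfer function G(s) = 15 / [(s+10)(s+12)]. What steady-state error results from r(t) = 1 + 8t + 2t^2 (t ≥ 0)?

infinity

System type = 0 (no poles at s=0). Treating each term separately:
  • 1: e_ss = 1/(1+K_p) with K_p=0.125 → 8/9.
  • 8t: a type-0 system cannot track it, e_ss → ∞.
  • 2t^2: a type-0 system cannot track it, e_ss → ∞.
The unbounded component dominates.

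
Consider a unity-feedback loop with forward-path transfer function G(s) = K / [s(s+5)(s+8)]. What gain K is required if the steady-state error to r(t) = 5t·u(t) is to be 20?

10

The open loop has one pole at the origin → type 1 system.
K_v = lim_{s→0} s·G(s) = K / (5·8) = 0.025·K.
e_ss = 5/K_v = 20 ⇒ K_v = 0.25 ⇒ K = 0.25/0.025 = 10.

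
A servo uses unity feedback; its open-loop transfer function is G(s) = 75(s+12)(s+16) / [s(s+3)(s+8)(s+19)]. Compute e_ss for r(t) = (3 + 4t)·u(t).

One free integrator in G(s): this is a type 1 system. By superposition:
  • 3: tracked with zero error.
  • 4t: e_ss = 4/K_v with K_v=600/19 → 19/150.
Total e_ss = 19/150.

19/150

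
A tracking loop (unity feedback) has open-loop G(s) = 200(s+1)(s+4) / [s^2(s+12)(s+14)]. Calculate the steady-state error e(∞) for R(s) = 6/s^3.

System type = 2 (two poles at s=0).
K_a = lim_{s→0} s^2·G(s) = 200·1·4 / (12·14) = 100/21.
r(t) = 3t^2 gives R(s) = 6/s^3.
e_ss = 6/K_a = 6/(100/21) = 1.26.

1.26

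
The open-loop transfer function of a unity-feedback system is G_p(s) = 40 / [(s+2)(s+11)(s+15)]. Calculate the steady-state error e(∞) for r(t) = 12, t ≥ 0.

No free integrators in G_p(s): this is a type 0 system.
K_p = lim_{s→0} G_p(s) = 40 / (2·11·15) = 4/33.
e_ss = 12/(1 + K_p) = 12/(37/33) = 396/37.

396/37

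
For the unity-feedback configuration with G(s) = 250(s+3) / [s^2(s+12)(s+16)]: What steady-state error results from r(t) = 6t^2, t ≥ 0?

G(s) has two factors of s in the denominator, so the system is type 2.
K_a = lim_{s→0} s^2·G(s) = 250·3 / (12·16) = 125/32.
r(t) = 6t^2 gives R(s) = 12/s^3.
e_ss = 12/K_a = 12/(125/32) = 3.072.

3.072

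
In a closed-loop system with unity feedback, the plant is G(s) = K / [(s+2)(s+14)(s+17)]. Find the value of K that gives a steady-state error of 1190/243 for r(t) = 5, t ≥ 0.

10

System type = 0 (no poles at s=0).
K_p = lim_{s→0} G(s) = K / (2·14·17) = (1/476)·K.
e_ss = 5/(1 + K_p) = 1190/243 ⇒ 1 + (1/476)·K = 243/238 ⇒ K = 10.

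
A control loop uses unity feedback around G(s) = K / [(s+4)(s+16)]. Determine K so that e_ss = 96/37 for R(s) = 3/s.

10

No free integrators in G(s): this is a type 0 system.
K_p = lim_{s→0} G(s) = K / (4·16) = (1/64)·K.
e_ss = 3/(1 + K_p) = 96/37 ⇒ 1 + (1/64)·K = 37/32 ⇒ K = 10.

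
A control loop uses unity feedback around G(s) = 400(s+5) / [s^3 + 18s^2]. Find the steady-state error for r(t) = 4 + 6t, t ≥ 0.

Factoring s^2 from the denominator leaves a polynomial with constant term 18, so the system is type 2. Treating each term separately:
  • 4: tracked with zero error.
  • 6t: tracked with zero error.
Total e_ss = 0.

0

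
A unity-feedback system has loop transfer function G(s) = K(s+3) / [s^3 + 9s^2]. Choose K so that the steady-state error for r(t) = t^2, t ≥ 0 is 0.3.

20

Factoring s^2 from the denominator leaves a polynomial with constant term 9, so the system is type 2.
K_a = lim_{s→0} s^2·G(s) = K·3 / 9 = (1/3)·K.
e_ss = 2/K_a = 0.3 ⇒ K_a = 20/3 ⇒ K = (20/3)/(1/3) = 20.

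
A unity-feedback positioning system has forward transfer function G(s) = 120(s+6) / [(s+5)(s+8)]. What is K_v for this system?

No free integrators in G(s): this is a type 0 system.
K_v = lim_{s→0} s·G(s) = 0 (the extra factor of s kills the finite limit).

0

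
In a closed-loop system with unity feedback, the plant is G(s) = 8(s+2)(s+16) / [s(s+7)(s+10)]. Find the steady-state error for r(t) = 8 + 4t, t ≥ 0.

35/32

The open loop has one pole at the origin → type 1 system. Treating each term separately:
  • 8: tracked with zero error.
  • 4t: e_ss = 4/K_v with K_v=128/35 → 35/32.
Total e_ss = 35/32.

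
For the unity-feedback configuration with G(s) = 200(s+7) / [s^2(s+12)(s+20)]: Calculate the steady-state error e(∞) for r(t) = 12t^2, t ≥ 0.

144/35

The open loop has two poles at the origin → type 2 system.
K_a = lim_{s→0} s^2·G(s) = 200·7 / (12·20) = 35/6.
r(t) = 12t^2 gives R(s) = 24/s^3.
e_ss = 24/K_a = 24/(35/6) = 144/35.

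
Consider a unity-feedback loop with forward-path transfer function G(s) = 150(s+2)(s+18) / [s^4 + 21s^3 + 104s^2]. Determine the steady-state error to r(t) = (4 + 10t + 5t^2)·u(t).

The denominator has no term below 104s^2 — 2 poles at s=0, type 2. Treating each term separately:
  • 4: tracked with zero error.
  • 10t: tracked with zero error.
  • 5t^2: e_ss = 10/K_a with K_a=675/13 → 26/135.
Total e_ss = 26/135.

26/135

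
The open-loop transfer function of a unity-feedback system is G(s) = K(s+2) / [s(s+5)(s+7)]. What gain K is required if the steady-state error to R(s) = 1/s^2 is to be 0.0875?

200

G(s) has one factor of s in the denominator, so the system is type 1.
K_v = lim_{s→0} s·G(s) = K·2 / (5·7) = (2/35)·K.
e_ss = 1/K_v = 0.0875 ⇒ K_v = 80/7 ⇒ K = (80/7)/(2/35) = 200.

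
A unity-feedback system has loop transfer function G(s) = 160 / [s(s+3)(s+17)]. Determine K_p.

K_p = lim_{s→0} G(s); with 1 pole at the origin the limit diverges, so K_p = ∞.

infinity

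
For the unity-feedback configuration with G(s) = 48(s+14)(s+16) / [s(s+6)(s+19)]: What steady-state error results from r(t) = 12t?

G(s) has one factor of s in the denominator, so the system is type 1.
K_v = lim_{s→0} s·G(s) = 48·14·16 / (6·19) = 1792/19.
e_ss = 12/K_v = 12/(1792/19) = 57/448.

57/448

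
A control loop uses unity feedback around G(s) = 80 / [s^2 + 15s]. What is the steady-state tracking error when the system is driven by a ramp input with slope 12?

2.25

Factoring s from the denominator leaves a polynomial with constant term 15, so the system is type 1.
K_v = lim_{s→0} s·G(s) = 80 / 15 = 16/3.
e_ss = 12/K_v = 12/(16/3) = 2.25.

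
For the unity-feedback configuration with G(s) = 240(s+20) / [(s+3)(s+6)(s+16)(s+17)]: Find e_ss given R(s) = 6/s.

306/101

The open loop has no poles at the origin → type 0 system.
K_p = lim_{s→0} G(s) = 240·20 / (3·6·16·17) = 50/51.
e_ss = 6/(1 + K_p) = 6/(101/51) = 306/101.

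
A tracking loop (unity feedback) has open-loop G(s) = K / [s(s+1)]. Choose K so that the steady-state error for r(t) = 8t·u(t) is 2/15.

60

The open loop has one pole at the origin → type 1 system.
K_v = lim_{s→0} s·G(s) = K / (1) = 1·K.
e_ss = 8/K_v = 2/15 ⇒ K_v = 60 ⇒ K = 60/1 = 60.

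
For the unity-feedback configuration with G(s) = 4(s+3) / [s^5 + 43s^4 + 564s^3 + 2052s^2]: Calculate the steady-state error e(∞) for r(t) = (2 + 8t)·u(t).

Lowest-order denominator term is 2052s^2, so the open loop has 2 poles at the origin → type 2 system. By superposition:
  • 2: tracked with zero error.
  • 8t: tracked with zero error.
Total e_ss = 0.

0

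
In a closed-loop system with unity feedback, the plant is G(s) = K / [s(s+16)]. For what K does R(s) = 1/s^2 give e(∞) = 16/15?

15

The open loop has one pole at the origin → type 1 system.
K_v = lim_{s→0} s·G(s) = K / (16) = 0.0625·K.
e_ss = 1/K_v = 16/15 ⇒ K_v = 0.9375 ⇒ K = 0.9375/0.0625 = 15.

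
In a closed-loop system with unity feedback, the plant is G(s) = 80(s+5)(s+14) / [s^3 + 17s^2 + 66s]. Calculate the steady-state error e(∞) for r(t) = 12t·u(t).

99/700

Lowest-order denominator term is 66s, so the open loop has 1 pole at the origin → type 1 system.
K_v = lim_{s→0} s·G(s) = 80·5·14 / 66 = 2800/33.
e_ss = 12/K_v = 12/(2800/33) = 99/700.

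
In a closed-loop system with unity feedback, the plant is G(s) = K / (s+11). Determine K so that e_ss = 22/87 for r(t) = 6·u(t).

250

No free integrators in G(s): this is a type 0 system.
K_p = lim_{s→0} G(s) = K / (11) = (1/11)·K.
e_ss = 6/(1 + K_p) = 22/87 ⇒ 1 + (1/11)·K = 261/11 ⇒ K = 250.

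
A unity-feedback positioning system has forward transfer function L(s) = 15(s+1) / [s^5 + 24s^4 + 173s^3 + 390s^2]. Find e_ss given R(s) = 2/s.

Factoring s^2 from the denominator leaves a polynomial with constant term 390, so the system is type 2.
A type-2 system has K_p = ∞, so it tracks a step input with zero steady-state error.

0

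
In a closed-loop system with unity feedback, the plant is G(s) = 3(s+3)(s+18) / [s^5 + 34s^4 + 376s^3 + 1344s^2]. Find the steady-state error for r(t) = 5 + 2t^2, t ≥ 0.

Factoring s^2 from the denominator leaves a polynomial with constant term 1344, so the system is type 2. Treating each term separately:
  • 5: tracked with zero error.
  • 2t^2: e_ss = 4/K_a with K_a=27/224 → 896/27.
Total e_ss = 896/27.

896/27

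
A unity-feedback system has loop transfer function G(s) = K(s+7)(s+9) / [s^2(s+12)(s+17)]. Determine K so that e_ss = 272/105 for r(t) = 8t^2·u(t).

20

Two free integrators in G(s): this is a type 2 system.
K_a = lim_{s→0} s^2·G(s) = K·7·9 / (12·17) = (21/68)·K.
e_ss = 16/K_a = 272/105 ⇒ K_a = 105/17 ⇒ K = (105/17)/(21/68) = 20.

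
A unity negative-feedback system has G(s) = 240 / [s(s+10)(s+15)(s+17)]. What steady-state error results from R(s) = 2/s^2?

One free integrator in G(s): this is a type 1 system.
K_v = lim_{s→0} s·G(s) = 240 / (10·15·17) = 8/85.
e_ss = 2/K_v = 2/(8/85) = 21.25.

21.25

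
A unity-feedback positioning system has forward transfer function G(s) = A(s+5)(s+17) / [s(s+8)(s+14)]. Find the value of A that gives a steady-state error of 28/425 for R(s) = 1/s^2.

One free integrator in G(s): this is a type 1 system.
K_v = lim_{s→0} s·G(s) = A·5·17 / (8·14) = (85/112)·A.
e_ss = 1/K_v = 28/425 ⇒ K_v = 425/28 ⇒ A = (425/28)/(85/112) = 20.

20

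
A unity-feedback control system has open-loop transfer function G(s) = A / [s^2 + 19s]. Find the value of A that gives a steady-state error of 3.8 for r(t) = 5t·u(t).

Factoring s from the denominator leaves a polynomial with constant term 19, so the system is type 1.
K_v = lim_{s→0} s·G(s) = A / 19 = (1/19)·A.
e_ss = 5/K_v = 3.8 ⇒ K_v = 25/19 ⇒ A = (25/19)/(1/19) = 25.

25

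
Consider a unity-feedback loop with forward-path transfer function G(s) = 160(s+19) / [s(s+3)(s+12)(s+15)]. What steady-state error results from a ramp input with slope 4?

System type = 1 (one pole at s=0).
K_v = lim_{s→0} s·G(s) = 160·19 / (3·12·15) = 152/27.
e_ss = 4/K_v = 4/(152/27) = 27/38.

27/38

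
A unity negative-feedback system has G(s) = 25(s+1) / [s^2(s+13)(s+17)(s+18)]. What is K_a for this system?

Two free integrators in G(s): this is a type 2 system.
K_a = lim_{s→0} s^2·G(s) = 25·1 / (13·17·18) = 25/3978.

25/3978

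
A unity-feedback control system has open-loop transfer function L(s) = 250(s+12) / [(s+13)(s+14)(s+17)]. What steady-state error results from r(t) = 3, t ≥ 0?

The open loop has no poles at the origin → type 0 system.
K_p = lim_{s→0} L(s) = 250·12 / (13·14·17) = 1500/1547.
e_ss = 3/(1 + K_p) = 3/(3047/1547) = 4641/3047.

4641/3047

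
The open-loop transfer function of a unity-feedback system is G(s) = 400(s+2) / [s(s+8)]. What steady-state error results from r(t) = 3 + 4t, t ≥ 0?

G(s) has one factor of s in the denominator, so the system is type 1. Taking each input component in turn:
  • 3: tracked with zero error.
  • 4t: e_ss = 4/K_v with K_v=100 → 0.04.
Total e_ss = 0.04.

0.04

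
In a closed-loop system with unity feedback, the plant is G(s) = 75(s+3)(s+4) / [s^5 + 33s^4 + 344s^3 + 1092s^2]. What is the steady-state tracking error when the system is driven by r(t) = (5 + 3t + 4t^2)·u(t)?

728/75

Factoring s^2 from the denominator leaves a polynomial with constant term 1092, so the system is type 2. Treating each term separately:
  • 5: tracked with zero error.
  • 3t: tracked with zero error.
  • 4t^2: e_ss = 8/K_a with K_a=75/91 → 728/75.
Total e_ss = 728/75.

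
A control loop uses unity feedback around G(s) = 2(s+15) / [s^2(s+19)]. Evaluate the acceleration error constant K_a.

Two free integrators in G(s): this is a type 2 system.
K_a = lim_{s→0} s^2·G(s) = 2·15 / (19) = 30/19.

30/19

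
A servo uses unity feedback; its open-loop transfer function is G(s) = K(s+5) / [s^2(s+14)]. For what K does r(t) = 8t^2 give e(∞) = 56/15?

Two free integrators in G(s): this is a type 2 system.
K_a = lim_{s→0} s^2·G(s) = K·5 / (14) = (5/14)·K.
e_ss = 16/K_a = 56/15 ⇒ K_a = 30/7 ⇒ K = (30/7)/(5/14) = 12.

12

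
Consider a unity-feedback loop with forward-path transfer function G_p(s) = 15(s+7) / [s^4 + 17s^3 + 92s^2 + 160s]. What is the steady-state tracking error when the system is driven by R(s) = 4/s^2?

128/21

Lowest-order denominator term is 160s, so the open loop has 1 pole at the origin → type 1 system.
K_v = lim_{s→0} s·G_p(s) = 15·7 / 160 = 21/32.
e_ss = 4/K_v = 4/(21/32) = 128/21.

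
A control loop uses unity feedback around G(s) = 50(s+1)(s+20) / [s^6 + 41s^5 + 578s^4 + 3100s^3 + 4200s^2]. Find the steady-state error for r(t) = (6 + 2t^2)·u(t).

16.8

Factoring s^2 from the denominator leaves a polynomial with constant term 4200, so the system is type 2. Taking each input component in turn:
  • 6: tracked with zero error.
  • 2t^2: e_ss = 4/K_a with K_a=5/21 → 16.8.
Total e_ss = 16.8.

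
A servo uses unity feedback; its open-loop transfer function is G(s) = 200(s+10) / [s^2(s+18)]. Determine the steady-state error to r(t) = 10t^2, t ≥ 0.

0.18

G(s) has two factors of s in the denominator, so the system is type 2.
K_a = lim_{s→0} s^2·G(s) = 200·10 / (18) = 1000/9.
r(t) = 10t^2 gives R(s) = 20/s^3.
e_ss = 20/K_a = 20/(1000/9) = 0.18.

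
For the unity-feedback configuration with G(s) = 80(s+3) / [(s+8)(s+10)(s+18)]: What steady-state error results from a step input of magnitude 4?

G(s) has no factors of s in the denominator, so the system is type 0.
K_p = lim_{s→0} G(s) = 80·3 / (8·10·18) = 1/6.
e_ss = 4/(1 + K_p) = 4/(7/6) = 24/7.

24/7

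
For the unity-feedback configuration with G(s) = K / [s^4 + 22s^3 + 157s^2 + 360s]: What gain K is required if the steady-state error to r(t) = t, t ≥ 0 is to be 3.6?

100

The denominator has no term below 360s — 1 pole at s=0, type 1.
K_v = lim_{s→0} s·G(s) = K / 360 = (1/360)·K.
e_ss = 1/K_v = 3.6 ⇒ K_v = 5/18 ⇒ K = (5/18)/(1/360) = 100.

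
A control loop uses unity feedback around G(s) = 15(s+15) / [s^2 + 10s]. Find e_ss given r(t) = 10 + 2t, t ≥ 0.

The denominator has no term below 10s — 1 pole at s=0, type 1. By superposition:
  • 10: tracked with zero error.
  • 2t: e_ss = 2/K_v with K_v=22.5 → 4/45.
Total e_ss = 4/45.

4/45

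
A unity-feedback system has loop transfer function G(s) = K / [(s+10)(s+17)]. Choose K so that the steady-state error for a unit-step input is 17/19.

20

The open loop has no poles at the origin → type 0 system.
K_p = lim_{s→0} G(s) = K / (10·17) = (1/170)·K.
e_ss = 1/(1 + K_p) = 17/19 ⇒ 1 + (1/170)·K = 19/17 ⇒ K = 20.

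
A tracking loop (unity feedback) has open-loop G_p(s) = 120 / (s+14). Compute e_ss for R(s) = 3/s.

21/67

G_p(s) has no factors of s in the denominator, so the system is type 0.
K_p = lim_{s→0} G_p(s) = 120 / (14) = 60/7.
e_ss = 3/(1 + K_p) = 3/(67/7) = 21/67.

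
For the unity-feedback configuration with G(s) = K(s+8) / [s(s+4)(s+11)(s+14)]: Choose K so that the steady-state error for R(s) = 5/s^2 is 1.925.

200

The open loop has one pole at the origin → type 1 system.
K_v = lim_{s→0} s·G(s) = K·8 / (4·11·14) = (1/77)·K.
e_ss = 5/K_v = 1.925 ⇒ K_v = 200/77 ⇒ K = (200/77)/(1/77) = 200.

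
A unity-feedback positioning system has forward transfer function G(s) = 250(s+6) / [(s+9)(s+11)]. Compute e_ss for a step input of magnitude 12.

System type = 0 (no poles at s=0).
K_p = lim_{s→0} G(s) = 250·6 / (9·11) = 500/33.
e_ss = 12/(1 + K_p) = 12/(533/33) = 396/533.

396/533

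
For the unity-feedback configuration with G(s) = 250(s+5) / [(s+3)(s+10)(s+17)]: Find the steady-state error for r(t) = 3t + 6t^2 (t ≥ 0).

System type = 0 (no poles at s=0). Treating each term separately:
  • 3t: a type-0 system cannot track it, e_ss → ∞.
  • 6t^2: a type-0 system cannot track it, e_ss → ∞.
The unbounded component dominates.

infinity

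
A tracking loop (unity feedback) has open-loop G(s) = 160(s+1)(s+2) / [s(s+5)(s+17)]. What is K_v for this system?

The open loop has one pole at the origin → type 1 system.
K_v = lim_{s→0} s·G(s) = 160·1·2 / (5·17) = 64/17.

64/17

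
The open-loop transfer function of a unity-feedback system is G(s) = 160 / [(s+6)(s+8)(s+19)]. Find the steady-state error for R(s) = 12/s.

684/67

System type = 0 (no poles at s=0).
K_p = lim_{s→0} G(s) = 160 / (6·8·19) = 10/57.
e_ss = 12/(1 + K_p) = 12/(67/57) = 684/67.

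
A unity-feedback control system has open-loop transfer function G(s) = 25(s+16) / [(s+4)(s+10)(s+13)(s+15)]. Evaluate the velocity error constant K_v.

0

System type = 0 (no poles at s=0).
K_v = lim_{s→0} s·G(s) = 0 (the extra factor of s kills the finite limit).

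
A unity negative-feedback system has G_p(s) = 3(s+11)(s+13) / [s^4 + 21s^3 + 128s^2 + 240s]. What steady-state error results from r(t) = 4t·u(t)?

320/143

The denominator has no term below 240s — 1 pole at s=0, type 1.
K_v = lim_{s→0} s·G_p(s) = 3·11·13 / 240 = 1.7875.
e_ss = 4/K_v = 4/1.7875 = 320/143.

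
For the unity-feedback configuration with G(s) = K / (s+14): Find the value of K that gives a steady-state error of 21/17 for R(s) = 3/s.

20

G(s) has no factors of s in the denominator, so the system is type 0.
K_p = lim_{s→0} G(s) = K / (14) = (1/14)·K.
e_ss = 3/(1 + K_p) = 21/17 ⇒ 1 + (1/14)·K = 17/7 ⇒ K = 20.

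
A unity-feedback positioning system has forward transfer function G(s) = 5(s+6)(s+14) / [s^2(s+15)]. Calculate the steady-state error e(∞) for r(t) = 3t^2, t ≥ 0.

Two free integrators in G(s): this is a type 2 system.
K_a = lim_{s→0} s^2·G(s) = 5·6·14 / (15) = 28.
r(t) = 3t^2 gives R(s) = 6/s^3.
e_ss = 6/K_a = 6/28 = 3/14.

3/14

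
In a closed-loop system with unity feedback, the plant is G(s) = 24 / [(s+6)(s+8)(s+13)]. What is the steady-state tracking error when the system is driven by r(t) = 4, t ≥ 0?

No free integrators in G(s): this is a type 0 system.
K_p = lim_{s→0} G(s) = 24 / (6·8·13) = 1/26.
e_ss = 4/(1 + K_p) = 4/(27/26) = 104/27.

104/27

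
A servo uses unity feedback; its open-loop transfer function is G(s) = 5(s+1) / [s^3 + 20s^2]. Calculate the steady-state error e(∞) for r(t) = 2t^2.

Factoring s^2 from the denominator leaves a polynomial with constant term 20, so the system is type 2.
K_a = lim_{s→0} s^2·G(s) = 5·1 / 20 = 0.25.
r(t) = 2t^2 gives R(s) = 4/s^3.
e_ss = 4/K_a = 4/0.25 = 16.

16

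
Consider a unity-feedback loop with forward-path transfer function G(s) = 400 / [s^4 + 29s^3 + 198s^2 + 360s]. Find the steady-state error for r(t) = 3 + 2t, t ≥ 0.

Factoring s from the denominator leaves a polynomial with constant term 360, so the system is type 1. By superposition:
  • 3: tracked with zero error.
  • 2t: e_ss = 2/K_v with K_v=10/9 → 1.8.
Total e_ss = 1.8.

1.8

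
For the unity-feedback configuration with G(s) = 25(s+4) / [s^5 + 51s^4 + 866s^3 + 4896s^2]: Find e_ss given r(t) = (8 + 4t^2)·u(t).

391.68

Lowest-order denominator term is 4896s^2, so the open loop has 2 poles at the origin → type 2 system. Treating each term separately:
  • 8: tracked with zero error.
  • 4t^2: e_ss = 8/K_a with K_a=25/1224 → 391.68.
Total e_ss = 391.68.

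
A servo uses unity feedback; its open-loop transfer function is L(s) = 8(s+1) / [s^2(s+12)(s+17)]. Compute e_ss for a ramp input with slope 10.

0

Two free integrators in L(s): this is a type 2 system.
A type-2 system has K_v = ∞, so it tracks a ramp input with zero steady-state error.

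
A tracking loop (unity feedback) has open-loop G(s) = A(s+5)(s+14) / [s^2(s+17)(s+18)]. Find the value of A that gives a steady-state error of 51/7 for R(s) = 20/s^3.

12

G(s) has two factors of s in the denominator, so the system is type 2.
K_a = lim_{s→0} s^2·G(s) = A·5·14 / (17·18) = (35/153)·A.
e_ss = 20/K_a = 51/7 ⇒ K_a = 140/51 ⇒ A = (140/51)/(35/153) = 12.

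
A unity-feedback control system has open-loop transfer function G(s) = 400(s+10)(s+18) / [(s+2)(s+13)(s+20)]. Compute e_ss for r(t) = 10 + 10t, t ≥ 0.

System type = 0 (no poles at s=0). Treating each term separately:
  • 10: e_ss = 10/(1+K_p) with K_p=1800/13 → 130/1813.
  • 10t: a type-0 system cannot track it, e_ss → ∞.
The unbounded component dominates.

infinity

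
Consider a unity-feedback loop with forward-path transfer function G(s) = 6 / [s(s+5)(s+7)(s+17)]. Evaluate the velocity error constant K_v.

6/595

System type = 1 (one pole at s=0).
K_v = lim_{s→0} s·G(s) = 6 / (5·7·17) = 6/595.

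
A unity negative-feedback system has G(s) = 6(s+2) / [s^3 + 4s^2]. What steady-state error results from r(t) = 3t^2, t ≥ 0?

Lowest-order denominator term is 4s^2, so the open loop has 2 poles at the origin → type 2 system.
K_a = lim_{s→0} s^2·G(s) = 6·2 / 4 = 3.
r(t) = 3t^2 gives R(s) = 6/s^3.
e_ss = 6/K_a = 6/3 = 2.

2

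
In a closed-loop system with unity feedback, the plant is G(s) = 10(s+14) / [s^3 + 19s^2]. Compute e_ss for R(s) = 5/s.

0

Factoring s^2 from the denominator leaves a polynomial with constant term 19, so the system is type 2.
K_p = ∞ for a type-2 system; e_ss to a step is zero.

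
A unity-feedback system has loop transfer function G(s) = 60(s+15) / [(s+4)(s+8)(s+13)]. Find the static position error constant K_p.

225/104

The open loop has no poles at the origin → type 0 system.
K_p = lim_{s→0} G(s) = 60·15 / (4·8·13) = 225/104.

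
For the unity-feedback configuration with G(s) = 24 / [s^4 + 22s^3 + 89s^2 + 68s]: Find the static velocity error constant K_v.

6/17

Factoring s from the denominator leaves a polynomial with constant term 68, so the system is type 1.
K_v = lim_{s→0} s·G(s) = 24 / 68 = 6/17.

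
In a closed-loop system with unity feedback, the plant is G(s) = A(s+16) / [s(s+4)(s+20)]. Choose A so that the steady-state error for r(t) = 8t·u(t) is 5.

8

System type = 1 (one pole at s=0).
K_v = lim_{s→0} s·G(s) = A·16 / (4·20) = 0.2·A.
e_ss = 8/K_v = 5 ⇒ K_v = 1.6 ⇒ A = 1.6/0.2 = 8.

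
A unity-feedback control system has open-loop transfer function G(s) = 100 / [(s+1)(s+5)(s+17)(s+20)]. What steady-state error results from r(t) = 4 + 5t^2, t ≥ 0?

The open loop has no poles at the origin → type 0 system. Taking each input component in turn:
  • 4: e_ss = 4/(1+K_p) with K_p=1/17 → 34/9.
  • 5t^2: a type-0 system cannot track it, e_ss → ∞.
The unbounded component dominates.

infinity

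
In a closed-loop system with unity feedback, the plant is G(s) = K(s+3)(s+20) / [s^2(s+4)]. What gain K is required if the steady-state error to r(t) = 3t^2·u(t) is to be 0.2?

System type = 2 (two poles at s=0).
K_a = lim_{s→0} s^2·G(s) = K·3·20 / (4) = 15·K.
e_ss = 6/K_a = 0.2 ⇒ K_a = 30 ⇒ K = 30/15 = 2.

2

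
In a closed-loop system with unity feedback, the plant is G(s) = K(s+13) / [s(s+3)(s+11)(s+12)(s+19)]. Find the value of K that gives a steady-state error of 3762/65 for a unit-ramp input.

G(s) has one factor of s in the denominator, so the system is type 1.
K_v = lim_{s→0} s·G(s) = K·13 / (3·11·12·19) = (13/7524)·K.
e_ss = 1/K_v = 3762/65 ⇒ K_v = 65/3762 ⇒ K = (65/3762)/(13/7524) = 10.

10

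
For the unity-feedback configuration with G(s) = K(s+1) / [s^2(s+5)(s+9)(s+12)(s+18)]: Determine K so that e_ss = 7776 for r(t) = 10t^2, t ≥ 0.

System type = 2 (two poles at s=0).
K_a = lim_{s→0} s^2·G(s) = K·1 / (5·9·12·18) = (1/9720)·K.
e_ss = 20/K_a = 7776 ⇒ K_a = 5/1944 ⇒ K = (5/1944)/(1/9720) = 25.

25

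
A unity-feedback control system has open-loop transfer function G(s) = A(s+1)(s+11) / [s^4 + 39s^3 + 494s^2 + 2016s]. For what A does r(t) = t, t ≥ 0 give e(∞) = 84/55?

120

Lowest-order denominator term is 2016s, so the open loop has 1 pole at the origin → type 1 system.
K_v = lim_{s→0} s·G(s) = A·1·11 / 2016 = (11/2016)·A.
e_ss = 1/K_v = 84/55 ⇒ K_v = 55/84 ⇒ A = (55/84)/(11/2016) = 120.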